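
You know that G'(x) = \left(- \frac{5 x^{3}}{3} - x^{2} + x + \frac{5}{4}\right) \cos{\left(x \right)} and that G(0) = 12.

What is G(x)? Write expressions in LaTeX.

G(x) = \frac{- 20 x^{3} \sin{\left(x \right)} - 12 x^{2} \sin{\left(x \right)} - 60 x^{2} \cos{\left(x \right)} + 132 x \sin{\left(x \right)} - 24 x \cos{\left(x \right)} + 39 \sin{\left(x \right)} + 132 \cos{\left(x \right)} + 12}{12}

Whatever form G(x) takes, its d/dx must return the stated G'(x).
A general antiderivative is - \frac{5 x^{3} \sin{\left(x \right)}}{3} - x^{2} \sin{\left(x \right)} - 5 x^{2} \cos{\left(x \right)} + 11 x \sin{\left(x \right)} - 2 x \cos{\left(x \right)} + \frac{13 \sin{\left(x \right)}}{4} + 11 \cos{\left(x \right)} + C.
The condition gives C = 12 - (11) = 1.
So G(x) = \frac{- 20 x^{3} \sin{\left(x \right)} - 12 x^{2} \sin{\left(x \right)} - 60 x^{2} \cos{\left(x \right)} + 132 x \sin{\left(x \right)} - 24 x \cos{\left(x \right)} + 39 \sin{\left(x \right)} + 132 \cos{\left(x \right)} + 12}{12}.
Check: d/dx[\frac{- 20 x^{3} \sin{\left(x \right)} - 12 x^{2} \sin{\left(x \right)} - 60 x^{2} \cos{\left(x \right)} + 132 x \sin{\left(x \right)} - 24 x \cos{\left(x \right)} + 39 \sin{\left(x \right)} + 132 \cos{\left(x \right)} + 12}{12}] = - \frac{5 x^{3} \cos{\left(x \right)}}{3} - x^{2} \cos{\left(x \right)} + x \cos{\left(x \right)} + \frac{5 \cos{\left(x \right)}}{4}, which equals G'(x).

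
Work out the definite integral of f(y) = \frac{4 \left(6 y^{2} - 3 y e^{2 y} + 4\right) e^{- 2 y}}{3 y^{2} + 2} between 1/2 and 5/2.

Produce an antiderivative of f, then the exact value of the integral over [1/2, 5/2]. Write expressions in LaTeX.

Differentiate the proposed F(y) back; it has to land on f(y) exactly.
F(y) = - 2 \left(e^{2 y} \log{\left(3 y^{2} + 2 \right)} + 2\right) e^{- 2 y} is an antiderivative of f.
Check: d/dy[- 2 \left(e^{2 y} \log{\left(3 y^{2} + 2 \right)} + 2\right) e^{- 2 y}] = \frac{24 y^{2} - 12 y e^{2 y} + 16}{3 y^{2} e^{2 y} + 2 e^{2 y}}, which equals f(y).
F(5/2) = - 2 \log{\left(\frac{83}{4} \right)} - \frac{4}{e^{5}}; F(1/2) = - 2 \log{\left(\frac{11}{4} \right)} - \frac{4}{e}.
Integral = F(5/2) - F(1/2) = - 2 \log{\left(\frac{83}{4} \right)} - \frac{4}{e^{5}} + \frac{4}{e} + 2 \log{\left(\frac{11}{4} \right)}.

Antiderivative: F(y) = - 2 \left(e^{2 y} \log{\left(3 y^{2} + 2 \right)} + 2\right) e^{- 2 y}; value = - 2 \log{\left(\frac{83}{4} \right)} - \frac{4}{e^{5}} + \frac{4}{e} + 2 \log{\left(\frac{11}{4} \right)}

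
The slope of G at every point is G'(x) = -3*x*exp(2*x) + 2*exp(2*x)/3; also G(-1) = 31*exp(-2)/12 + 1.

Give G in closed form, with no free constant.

G'(x) has the shape u'v + uv' for u = 13/12 - 3*x/2 and v = exp(2*x) — it is the derivative of the product u*v.
A general antiderivative is (13 - 18*x)*exp(2*x)/12 + C.
The condition gives C = 31*exp(-2)/12 + 1 - (31*exp(-2)/12) = 1.
So G(x) = -3*x*exp(2*x)/2 + 13*exp(2*x)/12 + 1.
Check: d/dx[-3*x*exp(2*x)/2 + 13*exp(2*x)/12 + 1] = -3*x*exp(2*x) + 2*exp(2*x)/3 = G'(x).

G(x) = -3*x*exp(2*x)/2 + 13*exp(2*x)/12 + 1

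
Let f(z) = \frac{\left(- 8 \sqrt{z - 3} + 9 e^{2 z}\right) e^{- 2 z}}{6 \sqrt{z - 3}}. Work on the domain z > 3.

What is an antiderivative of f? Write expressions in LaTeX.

Since d/dz undoes antidifferentiation here, F'(z) = f(z) is required of F(z).
Check: d/dz[\frac{\left(9 \sqrt{z - 3} e^{2 z} + 2\right) e^{- 2 z}}{3}] = \frac{\left(- 8 \sqrt{z - 3} + 9 e^{2 z}\right) e^{- 2 z}}{6 \sqrt{z - 3}} = f(z).

An antiderivative is F(z) = \frac{\left(9 \sqrt{z - 3} e^{2 z} + 2\right) e^{- 2 z}}{3}.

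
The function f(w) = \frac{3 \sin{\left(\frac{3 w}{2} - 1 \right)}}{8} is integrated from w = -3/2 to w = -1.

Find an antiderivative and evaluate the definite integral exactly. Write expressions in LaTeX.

Antiderivative: F(w) = - \frac{\cos{\left(\frac{3 w}{2} - 1 \right)}}{4}; value = \frac{\cos{\left(\frac{13}{4} \right)}}{4} - \frac{\cos{\left(\frac{5}{2} \right)}}{4}

Check any antiderivative F(w) by computing F'(w) and comparing it with f(w).
F(w) = - \frac{\cos{\left(\frac{3 w}{2} - 1 \right)}}{4} is an antiderivative of f.
Check: d/dw[- \frac{\cos{\left(\frac{3 w}{2} - 1 \right)}}{4}] = \frac{3 \sin{\left(\frac{3 w}{2} - 1 \right)}}{8} = f(w).
F(-1) = - \frac{\cos{\left(\frac{5}{2} \right)}}{4}; F(-3/2) = - \frac{\cos{\left(\frac{13}{4} \right)}}{4}.
Integral = F(-1) - F(-3/2) = \frac{\cos{\left(\frac{13}{4} \right)}}{4} - \frac{\cos{\left(\frac{5}{2} \right)}}{4}.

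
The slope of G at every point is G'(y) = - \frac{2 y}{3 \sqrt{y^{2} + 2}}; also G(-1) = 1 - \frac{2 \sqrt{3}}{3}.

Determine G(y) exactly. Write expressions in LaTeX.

G'(y) matches the chain-rule pattern g'(h)*h' with inner function h(y) = y^{2} + 2; substituting u = h(y) collapses the integral.
A general antiderivative is - \frac{2 \sqrt{y^{2} + 2}}{3} + C.
The condition gives C = 1 - \frac{2 \sqrt{3}}{3} - (- \frac{2 \sqrt{3}}{3}) = 1.
So G(y) = 1 - \frac{2 \sqrt{y^{2} + 2}}{3}.
Check: d/dy[1 - \frac{2 \sqrt{y^{2} + 2}}{3}] = - \frac{2 y}{3 \sqrt{y^{2} + 2}} = G'(y).

G(y) = 1 - \frac{2 \sqrt{y^{2} + 2}}{3}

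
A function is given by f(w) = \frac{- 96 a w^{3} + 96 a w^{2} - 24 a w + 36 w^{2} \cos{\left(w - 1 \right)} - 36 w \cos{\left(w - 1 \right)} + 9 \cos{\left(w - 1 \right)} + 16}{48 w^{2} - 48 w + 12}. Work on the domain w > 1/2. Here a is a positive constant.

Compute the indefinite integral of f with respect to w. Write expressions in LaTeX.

F(w) = - a w^{2} + \frac{3 \sin{\left(w - 1 \right)}}{4} - \frac{2}{3 \left(2 w - 1\right)} + C

Check any antiderivative F(w) by computing F'(w) and comparing it with f(w).
Check: d/dw[- a w^{2} + \frac{3 \sin{\left(w - 1 \right)}}{4} - \frac{2}{3 \left(2 w - 1\right)}] = \frac{- 96 a w^{3} + 96 a w^{2} - 24 a w + 36 w^{2} \cos{\left(w - 1 \right)} - 36 w \cos{\left(w - 1 \right)} + 9 \cos{\left(w - 1 \right)} + 16}{48 w^{2} - 48 w + 12} = f(w).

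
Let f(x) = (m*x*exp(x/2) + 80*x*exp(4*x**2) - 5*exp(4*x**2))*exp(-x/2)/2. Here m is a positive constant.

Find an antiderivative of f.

An antiderivative is F(x) = m*x**2/4 + 5*exp(-x/2)*exp(4*x**2).

Whatever form F(x) takes, F'(x) = f(x) is non-negotiable.
Check: d/dx[m*x**2/4 + 5*exp(-x/2)*exp(4*x**2)] = (m*x*exp(x/2) + 80*x*exp(4*x**2) - 5*exp(4*x**2))*exp(-x/2)/2 = f(x).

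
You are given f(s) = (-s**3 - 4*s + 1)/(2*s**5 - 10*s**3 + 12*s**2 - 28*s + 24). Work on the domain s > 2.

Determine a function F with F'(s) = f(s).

The denominator factors as 2*(s - 2)*(s - 1)*(s + 3)*(s**2 + 2); partial fractions split f into directly integrable pieces: -(s - 14)/(132*(s**2 + 2)) + 1/(11*(s + 3)) + 1/(6*(s - 1)) - 1/(4*(s - 2)).
Check: d/ds[(-66*log(s - 2) + 44*log(s - 1) + 24*log(s + 3) - log(s**2 + 2) + 14*sqrt(2)*atan(sqrt(2)*s/2))/264] = (-s**3 - 4*s + 1)/(2*s**5 - 10*s**3 + 12*s**2 - 28*s + 24) = f(s).

An antiderivative is F(s) = (-66*log(s - 2) + 44*log(s - 1) + 24*log(s + 3) - log(s**2 + 2) + 14*sqrt(2)*atan(sqrt(2)*s/2))/264.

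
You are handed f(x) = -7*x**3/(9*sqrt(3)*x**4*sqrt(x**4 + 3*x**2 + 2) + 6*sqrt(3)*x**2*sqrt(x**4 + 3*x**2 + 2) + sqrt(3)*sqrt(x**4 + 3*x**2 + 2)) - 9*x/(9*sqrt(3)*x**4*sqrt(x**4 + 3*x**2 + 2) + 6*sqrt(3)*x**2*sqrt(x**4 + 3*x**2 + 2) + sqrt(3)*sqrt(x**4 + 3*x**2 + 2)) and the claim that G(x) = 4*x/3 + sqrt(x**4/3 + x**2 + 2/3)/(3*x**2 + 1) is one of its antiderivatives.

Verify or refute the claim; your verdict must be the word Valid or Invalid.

Invalid: d/dx[G] - f = 4/3, which is not 0.

d/dx[G] = (36*sqrt(3)*x**4*sqrt(x**4 + 3*x**2 + 2) - 21*x**3 + 24*sqrt(3)*x**2*sqrt(x**4 + 3*x**2 + 2) - 27*x + 4*sqrt(3)*sqrt(x**4 + 3*x**2 + 2))/(27*sqrt(3)*x**4*sqrt(x**4 + 3*x**2 + 2) + 18*sqrt(3)*x**2*sqrt(x**4 + 3*x**2 + 2) + 3*sqrt(3)*sqrt(x**4 + 3*x**2 + 2))
d/dx[G] - f(x) = 4/3 != 0.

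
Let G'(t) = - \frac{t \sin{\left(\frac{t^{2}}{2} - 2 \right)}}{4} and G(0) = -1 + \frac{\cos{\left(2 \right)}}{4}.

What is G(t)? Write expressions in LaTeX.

G'(t) matches the chain-rule pattern g'(h)*h' with inner function h(t) = \frac{t^{2}}{2} - 2; substituting u = h(t) collapses the integral.
A general antiderivative is \frac{\cos{\left(\frac{t^{2}}{2} - 2 \right)}}{4} + C.
The condition gives C = -1 + \frac{\cos{\left(2 \right)}}{4} - (\frac{\cos{\left(2 \right)}}{4}) = -1.
So G(t) = \frac{\cos{\left(\frac{t^{2}}{2} - 2 \right)} - 4}{4}.
Check: d/dt[\frac{\cos{\left(\frac{t^{2}}{2} - 2 \right)} - 4}{4}] = - \frac{t \sin{\left(\frac{t^{2}}{2} - 2 \right)}}{4} = G'(t).

G(t) = \frac{\cos{\left(\frac{t^{2}}{2} - 2 \right)} - 4}{4}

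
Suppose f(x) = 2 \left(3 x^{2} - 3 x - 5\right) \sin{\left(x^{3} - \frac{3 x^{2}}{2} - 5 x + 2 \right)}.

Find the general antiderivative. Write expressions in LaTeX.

f matches the chain-rule pattern g'(h)*h' with inner function h(x) = x^{3} - \frac{3 x^{2}}{2} - 5 x + 2; substituting u = h(x) collapses the integral.
Check: d/dx[- 2 \cos{\left(x^{3} - \frac{3 x^{2}}{2} - 5 x + 2 \right)}] = 6 x^{2} \sin{\left(x^{3} - \frac{3 x^{2}}{2} - 5 x + 2 \right)} - 6 x \sin{\left(x^{3} - \frac{3 x^{2}}{2} - 5 x + 2 \right)} - 10 \sin{\left(x^{3} - \frac{3 x^{2}}{2} - 5 x + 2 \right)}, which equals f(x).

F(x) = - 2 \cos{\left(x^{3} - \frac{3 x^{2}}{2} - 5 x + 2 \right)} + C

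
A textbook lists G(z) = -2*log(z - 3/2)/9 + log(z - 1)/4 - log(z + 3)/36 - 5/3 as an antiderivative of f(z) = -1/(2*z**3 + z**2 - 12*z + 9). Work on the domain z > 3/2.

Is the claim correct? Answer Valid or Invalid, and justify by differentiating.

d/dz[G] = -1/(2*z**3 + z**2 - 12*z + 9)
This equals f(z) exactly, so the claim holds.

Valid. The derivative of G reproduces f.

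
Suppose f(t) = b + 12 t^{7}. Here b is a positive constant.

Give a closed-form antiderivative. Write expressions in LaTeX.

For F(t) to be correct the identity F'(t) - f(t) = 0 must hold.
Check: d/dt[\frac{t \left(2 b + 3 t^{7}\right)}{2}] = b + 12 t^{7} = f(t).

An antiderivative is F(t) = \frac{t \left(2 b + 3 t^{7}\right)}{2}.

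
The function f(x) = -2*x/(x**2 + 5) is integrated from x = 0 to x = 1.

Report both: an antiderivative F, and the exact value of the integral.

f matches the chain-rule pattern g'(h)*h' with inner function h(x) = x**2 + 5; substituting u = h(x) collapses the integral.
F(x) = -log(x**2 + 5) is an antiderivative of f.
Check: d/dx[-log(x**2 + 5)] = -2*x/(x**2 + 5) = f(x).
F(1) = -log(6); F(0) = -log(5).
Integral = F(1) - F(0) = -log(6) + log(5).

Antiderivative: F(x) = -log(x**2 + 5); value = -log(6) + log(5)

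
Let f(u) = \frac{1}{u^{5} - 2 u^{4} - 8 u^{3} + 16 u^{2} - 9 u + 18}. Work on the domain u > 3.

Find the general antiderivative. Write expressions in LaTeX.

F(u) = \frac{\log{\left(u - 3 \right)}}{60} - \frac{\log{\left(u - 2 \right)}}{25} + \frac{\log{\left(u + 3 \right)}}{300} + \frac{\log{\left(u^{2} + 1 \right)}}{100} + \frac{\operatorname{atan}{\left(u \right)}}{25} + C

The denominator factors as \left(u - 3\right) \left(u - 2\right) \left(u + 3\right) \left(u^{2} + 1\right); partial fractions split f into directly integrable pieces: \frac{u + 2}{50 \left(u^{2} + 1\right)} + \frac{1}{300 \left(u + 3\right)} - \frac{1}{25 \left(u - 2\right)} + \frac{1}{60 \left(u - 3\right)}.
Check: d/du[\frac{\log{\left(u - 3 \right)}}{60} - \frac{\log{\left(u - 2 \right)}}{25} + \frac{\log{\left(u + 3 \right)}}{300} + \frac{\log{\left(u^{2} + 1 \right)}}{100} + \frac{\operatorname{atan}{\left(u \right)}}{25}] = \frac{1}{u^{5} - 2 u^{4} - 8 u^{3} + 16 u^{2} - 9 u + 18} = f(u).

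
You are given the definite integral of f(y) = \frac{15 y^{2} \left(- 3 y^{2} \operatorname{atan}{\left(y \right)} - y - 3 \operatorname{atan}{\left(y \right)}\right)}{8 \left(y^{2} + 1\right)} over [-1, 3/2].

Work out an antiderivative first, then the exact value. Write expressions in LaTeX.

f has the shape u'v + uv' for u = - \frac{15 y^{3}}{8} and v = \operatorname{atan}{\left(y \right)} — it is the derivative of the product u*v.
F(y) = - \frac{15 y^{3} \operatorname{atan}{\left(y \right)}}{8} is an antiderivative of f.
Check: d/dy[- \frac{15 y^{3} \operatorname{atan}{\left(y \right)}}{8}] = \frac{- 45 y^{4} \operatorname{atan}{\left(y \right)} - 15 y^{3} - 45 y^{2} \operatorname{atan}{\left(y \right)}}{8 y^{2} + 8}, which equals f(y).
F(3/2) = - \frac{405 \operatorname{atan}{\left(\frac{3}{2} \right)}}{64}; F(-1) = - \frac{15 \pi}{32}.
Integral = F(3/2) - F(-1) = - \frac{405 \operatorname{atan}{\left(\frac{3}{2} \right)}}{64} + \frac{15 \pi}{32}.

Antiderivative: F(y) = - \frac{15 y^{3} \operatorname{atan}{\left(y \right)}}{8}; value = - \frac{405 \operatorname{atan}{\left(\frac{3}{2} \right)}}{64} + \frac{15 \pi}{32}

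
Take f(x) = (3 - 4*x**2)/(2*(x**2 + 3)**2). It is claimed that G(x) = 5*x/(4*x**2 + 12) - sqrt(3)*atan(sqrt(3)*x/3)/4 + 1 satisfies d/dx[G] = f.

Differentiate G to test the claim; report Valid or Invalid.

d/dx[G] = (3 - 4*x**2)/(2*x**4 + 12*x**2 + 18)
This equals f(x) exactly, so the claim holds.

Valid - differentiating G returns exactly f.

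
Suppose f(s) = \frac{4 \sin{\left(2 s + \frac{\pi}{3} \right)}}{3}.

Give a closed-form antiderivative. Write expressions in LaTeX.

An antiderivative is F(s) = - \frac{2 \cos{\left(2 s + \frac{\pi}{3} \right)}}{3}.

Any candidate F(s) must reproduce f(s) exactly when differentiated.
Check: d/ds[- \frac{2 \cos{\left(2 s + \frac{\pi}{3} \right)}}{3}] = \frac{4 \sin{\left(2 s + \frac{\pi}{3} \right)}}{3} = f(s).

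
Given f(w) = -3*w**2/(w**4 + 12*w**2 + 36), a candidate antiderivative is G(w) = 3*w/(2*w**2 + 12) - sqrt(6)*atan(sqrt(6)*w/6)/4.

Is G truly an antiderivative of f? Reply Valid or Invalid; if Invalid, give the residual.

Valid. The derivative of G reproduces f.

d/dw[G] = -3*w**2/(w**4 + 12*w**2 + 36)
This equals f(w) exactly, so the claim holds.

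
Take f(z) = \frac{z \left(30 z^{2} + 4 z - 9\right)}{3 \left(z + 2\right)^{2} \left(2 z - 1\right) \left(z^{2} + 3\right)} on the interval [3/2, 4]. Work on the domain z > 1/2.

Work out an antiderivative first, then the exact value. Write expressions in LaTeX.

Antiderivative: F(z) = \frac{196 z \log{\left(z - \frac{1}{2} \right)} - 122746 z \log{\left(z + 2 \right)} + 61275 z \log{\left(z^{2} + 3 \right)} + 14900 \sqrt{3} z \operatorname{atan}{\left(\frac{\sqrt{3} z}{3} \right)} + 392 \log{\left(z - \frac{1}{2} \right)} - 245492 \log{\left(z + 2 \right)} + 122550 \log{\left(z^{2} + 3 \right)} + 29800 \sqrt{3} \operatorname{atan}{\left(\frac{\sqrt{3} z}{3} \right)} - 187460}{95550 \left(z + 2\right)}; value = - \frac{4721 \log{\left(6 \right)}}{3675} - \frac{817 \log{\left(\frac{21}{4} \right)}}{1274} - \frac{298 \sqrt{3} \operatorname{atan}{\left(\frac{\sqrt{3}}{2} \right)}}{1911} + \frac{103}{441} + \frac{298 \sqrt{3} \operatorname{atan}{\left(\frac{4 \sqrt{3}}{3} \right)}}{1911} + \frac{61471 \log{\left(\frac{7}{2} \right)}}{47775} + \frac{817 \log{\left(19 \right)}}{1274}

Factor the denominator (3 \left(z + 2\right)^{2} \left(2 z - 1\right) \left(z^{2} + 3\right)) and decompose: f = \frac{817 z + 298}{637 \left(z^{2} + 3\right)} + \frac{4}{975 \left(2 z - 1\right)} - \frac{4721}{3675 \left(z + 2\right)} + \frac{206}{105 \left(z + 2\right)^{2}}; each piece integrates to a log, atan, or power term.
F(z) = \frac{196 z \log{\left(z - \frac{1}{2} \right)} - 122746 z \log{\left(z + 2 \right)} + 61275 z \log{\left(z^{2} + 3 \right)} + 14900 \sqrt{3} z \operatorname{atan}{\left(\frac{\sqrt{3} z}{3} \right)} + 392 \log{\left(z - \frac{1}{2} \right)} - 245492 \log{\left(z + 2 \right)} + 122550 \log{\left(z^{2} + 3 \right)} + 29800 \sqrt{3} \operatorname{atan}{\left(\frac{\sqrt{3} z}{3} \right)} - 187460}{95550 \left(z + 2\right)} is an antiderivative of f.
Check: d/dz[\frac{196 z \log{\left(z - \frac{1}{2} \right)} - 122746 z \log{\left(z + 2 \right)} + 61275 z \log{\left(z^{2} + 3 \right)} + 14900 \sqrt{3} z \operatorname{atan}{\left(\frac{\sqrt{3} z}{3} \right)} + 392 \log{\left(z - \frac{1}{2} \right)} - 245492 \log{\left(z + 2 \right)} + 122550 \log{\left(z^{2} + 3 \right)} + 29800 \sqrt{3} \operatorname{atan}{\left(\frac{\sqrt{3} z}{3} \right)} - 187460}{95550 \left(z + 2\right)}] = \frac{30 z^{3} + 4 z^{2} - 9 z}{6 z^{5} + 21 z^{4} + 30 z^{3} + 51 z^{2} + 36 z - 36}, which equals f(z).
F(4) = - \frac{4721 \log{\left(6 \right)}}{3675} - \frac{103}{315} + \frac{2 \log{\left(\frac{7}{2} \right)}}{975} + \frac{298 \sqrt{3} \operatorname{atan}{\left(\frac{4 \sqrt{3}}{3} \right)}}{1911} + \frac{817 \log{\left(19 \right)}}{1274}; F(3/2) = - \frac{4721 \log{\left(\frac{7}{2} \right)}}{3675} - \frac{412}{735} + \frac{298 \sqrt{3} \operatorname{atan}{\left(\frac{\sqrt{3}}{2} \right)}}{1911} + \frac{817 \log{\left(\frac{21}{4} \right)}}{1274}.
Integral = F(4) - F(3/2) = - \frac{4721 \log{\left(6 \right)}}{3675} - \frac{817 \log{\left(\frac{21}{4} \right)}}{1274} - \frac{298 \sqrt{3} \operatorname{atan}{\left(\frac{\sqrt{3}}{2} \right)}}{1911} + \frac{103}{441} + \frac{298 \sqrt{3} \operatorname{atan}{\left(\frac{4 \sqrt{3}}{3} \right)}}{1911} + \frac{61471 \log{\left(\frac{7}{2} \right)}}{47775} + \frac{817 \log{\left(19 \right)}}{1274}.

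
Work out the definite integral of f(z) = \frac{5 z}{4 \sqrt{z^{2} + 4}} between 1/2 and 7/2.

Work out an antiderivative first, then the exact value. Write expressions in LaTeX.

Antiderivative: F(z) = \frac{5 \sqrt{z^{2} + 4}}{4}; value = - \frac{5 \sqrt{17}}{8} + \frac{5 \sqrt{65}}{8}

The substitution u = z^{2} + 4 works: f is exactly (dF/du)*(du/dz) for that inner function.
F(z) = \frac{5 \sqrt{z^{2} + 4}}{4} is an antiderivative of f.
Check: d/dz[\frac{5 \sqrt{z^{2} + 4}}{4}] = \frac{5 z}{4 \sqrt{z^{2} + 4}} = f(z).
F(7/2) = \frac{5 \sqrt{65}}{8}; F(1/2) = \frac{5 \sqrt{17}}{8}.
Integral = F(7/2) - F(1/2) = - \frac{5 \sqrt{17}}{8} + \frac{5 \sqrt{65}}{8}.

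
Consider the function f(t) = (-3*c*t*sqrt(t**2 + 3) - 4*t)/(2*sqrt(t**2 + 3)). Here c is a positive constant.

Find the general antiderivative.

F(t) = -3*c*t**2/4 - 2*sqrt(t**2 + 3) + C

Check any antiderivative F(t) by computing F'(t) and comparing it with f(t).
Check: d/dt[-3*c*t**2/4 - 2*sqrt(t**2 + 3)] = (-3*c*t*sqrt(t**2 + 3) - 4*t)/(2*sqrt(t**2 + 3)) = f(t).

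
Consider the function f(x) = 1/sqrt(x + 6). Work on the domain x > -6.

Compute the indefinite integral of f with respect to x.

Since d/dx undoes antidifferentiation here, F'(x) = f(x) is required of F(x).
Check: d/dx[2*sqrt(x + 6)] = 1/sqrt(x + 6) = f(x).

F(x) = 2*sqrt(x + 6) + C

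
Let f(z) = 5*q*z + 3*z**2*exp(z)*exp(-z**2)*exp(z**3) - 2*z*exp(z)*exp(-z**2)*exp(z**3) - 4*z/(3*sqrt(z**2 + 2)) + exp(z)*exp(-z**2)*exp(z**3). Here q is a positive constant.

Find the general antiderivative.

F(z) = 5*q*z**2/2 - 4*sqrt(z**2 + 2)/3 + exp(z)*exp(-z**2)*exp(z**3) + C

Integrate term by term and add the pieces.
Check: d/dz[5*q*z**2/2 - 4*sqrt(z**2 + 2)/3 + exp(z)*exp(-z**2)*exp(z**3)] = (15*q*z*sqrt(z**2 + 2)*exp(z**2) + 9*z**2*sqrt(z**2 + 2)*exp(z)*exp(z**3) - 6*z*sqrt(z**2 + 2)*exp(z)*exp(z**3) - 4*z*exp(z**2) + 3*sqrt(z**2 + 2)*exp(z)*exp(z**3))*exp(-z**2)/(3*sqrt(z**2 + 2)), which equals f(z).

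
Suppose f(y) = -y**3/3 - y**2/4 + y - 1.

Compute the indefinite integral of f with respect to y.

The integrand splits into summands that can be handled one at a time.
Check: d/dy[-y**4/12 - y**3/12 + y**2/2 - y] = -y**3/3 - y**2/4 + y - 1 = f(y).

F(y) = -y**4/12 - y**3/12 + y**2/2 - y + C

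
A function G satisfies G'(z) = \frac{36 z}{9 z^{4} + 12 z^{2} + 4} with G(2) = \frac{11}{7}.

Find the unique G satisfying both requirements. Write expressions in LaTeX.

G'(z) matches the chain-rule pattern g'(h)*h' with inner function h(z) = \frac{3 z^{2}}{2} + 1; substituting u = h(z) collapses the integral.
A general antiderivative is - \frac{3}{\frac{3 z^{2}}{2} + 1} + C.
The condition gives C = \frac{11}{7} - (- \frac{3}{7}) = 2.
So G(z) = \frac{2 \left(3 z^{2} - 1\right)}{3 z^{2} + 2}.
Check: d/dz[\frac{2 \left(3 z^{2} - 1\right)}{3 z^{2} + 2}] = \frac{36 z}{9 z^{4} + 12 z^{2} + 4} = G'(z).

G(z) = \frac{2 \left(3 z^{2} - 1\right)}{3 z^{2} + 2}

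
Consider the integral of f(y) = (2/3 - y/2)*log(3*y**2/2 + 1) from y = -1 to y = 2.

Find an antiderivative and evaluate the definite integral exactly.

Antiderivative: F(y) = -y**2*log(3*y**2/2 + 1)/4 + y**2/4 + 2*y*log(3*y**2/2 + 1)/3 - 4*y/3 - log(y**2 + 2/3)/6 + 4*sqrt(6)*atan(sqrt(6)*y/2)/9; value = -13/4 - log(14/3)/6 + log(5/3)/6 + log(7)/3 + 11*log(5/2)/12 + 4*sqrt(6)*atan(sqrt(6)/2)/9 + 4*sqrt(6)*atan(sqrt(6))/9

Whatever form F(y) takes, F'(y) = f(y) is non-negotiable.
F(y) = -y**2*log(3*y**2/2 + 1)/4 + y**2/4 + 2*y*log(3*y**2/2 + 1)/3 - 4*y/3 - log(y**2 + 2/3)/6 + 4*sqrt(6)*atan(sqrt(6)*y/2)/9 is an antiderivative of f.
Check: d/dy[-y**2*log(3*y**2/2 + 1)/4 + y**2/4 + 2*y*log(3*y**2/2 + 1)/3 - 4*y/3 - log(y**2 + 2/3)/6 + 4*sqrt(6)*atan(sqrt(6)*y/2)/9] = -y*log(3*y**2/2 + 1)/2 + 2*log(3*y**2/2 + 1)/3, which equals f(y).
F(2) = -5/3 - log(14/3)/6 + log(7)/3 + 4*sqrt(6)*atan(sqrt(6))/9; F(-1) = -4*sqrt(6)*atan(sqrt(6)/2)/9 - 11*log(5/2)/12 - log(5/3)/6 + 19/12.
Integral = F(2) - F(-1) = -13/4 - log(14/3)/6 + log(5/3)/6 + log(7)/3 + 11*log(5/2)/12 + 4*sqrt(6)*atan(sqrt(6)/2)/9 + 4*sqrt(6)*atan(sqrt(6))/9.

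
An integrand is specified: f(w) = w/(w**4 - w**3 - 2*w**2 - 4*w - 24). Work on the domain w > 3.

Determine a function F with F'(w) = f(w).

An antiderivative is F(w) = 3*log(w - 3)/65 + log(w + 2)/20 - 5*log(w**2 + 4)/104 - atan(w/2)/52.

Factor the denominator ((w - 3)*(w + 2)*(w**2 + 4)) and decompose: f = -(5*w + 2)/(52*(w**2 + 4)) + 1/(20*(w + 2)) + 3/(65*(w - 3)); each piece integrates to a log, atan, or power term.
Check: d/dw[3*log(w - 3)/65 + log(w + 2)/20 - 5*log(w**2 + 4)/104 - atan(w/2)/52] = w/(w**4 - w**3 - 2*w**2 - 4*w - 24) = f(w).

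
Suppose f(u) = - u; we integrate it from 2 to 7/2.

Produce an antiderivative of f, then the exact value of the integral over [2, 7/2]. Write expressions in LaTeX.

A first test for any F(u): its u-derivative must equal f(u) identically.
F(u) = - \frac{u^{2}}{2} is an antiderivative of f.
Check: d/du[- \frac{u^{2}}{2}] = - u = f(u).
F(7/2) = - \frac{49}{8}; F(2) = -2.
Integral = F(7/2) - F(2) = - \frac{33}{8}.

Antiderivative: F(u) = - \frac{u^{2}}{2}; value = - \frac{33}{8}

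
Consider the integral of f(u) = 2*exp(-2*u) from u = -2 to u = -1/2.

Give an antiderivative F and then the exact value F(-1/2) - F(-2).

A candidate is checked by its d/du: the result must match f(u).
F(u) = -exp(-2*u) is an antiderivative of f.
Check: d/du[-exp(-2*u)] = 2*exp(-2*u) = f(u).
F(-1/2) = -exp(1); F(-2) = -exp(4).
Integral = F(-1/2) - F(-2) = -exp(1) + exp(4).

Antiderivative: F(u) = -exp(-2*u); value = -exp(1) + exp(4)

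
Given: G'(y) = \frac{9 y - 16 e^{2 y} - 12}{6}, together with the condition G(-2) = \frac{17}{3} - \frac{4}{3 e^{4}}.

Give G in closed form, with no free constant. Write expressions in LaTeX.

A first test for any G(y): its y-derivative must equal the given G'(y).
A general antiderivative is \frac{3 y^{2}}{4} - 2 y - \frac{4 e^{2 y}}{3} - \frac{1}{3} + C.
The condition gives C = \frac{17}{3} - \frac{4}{3 e^{4}} - (\frac{20}{3} - \frac{4}{3 e^{4}}) = -1.
So G(y) = \frac{9 y^{2} - 24 y - 16 e^{2 y} - 16}{12}.
Check: d/dy[\frac{9 y^{2} - 24 y - 16 e^{2 y} - 16}{12}] = \frac{3 y}{2} - \frac{8 e^{2 y}}{3} - 2, which equals G'(y).

G(y) = \frac{9 y^{2} - 24 y - 16 e^{2 y} - 16}{12}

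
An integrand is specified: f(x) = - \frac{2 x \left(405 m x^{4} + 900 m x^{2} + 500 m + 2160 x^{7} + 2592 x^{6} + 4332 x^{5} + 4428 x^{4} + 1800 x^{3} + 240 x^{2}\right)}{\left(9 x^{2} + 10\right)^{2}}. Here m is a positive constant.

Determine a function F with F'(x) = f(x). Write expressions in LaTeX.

An antiderivative is F(x) = - 5 m x^{2} - \frac{16 x^{7}}{\frac{3 x^{2}}{2} + \frac{5}{3}} - \frac{24 x^{6}}{\frac{3 x^{2}}{2} + \frac{5}{3}} - \frac{12 x^{5}}{\frac{3 x^{2}}{2} + \frac{5}{3}} - \frac{2 x^{4}}{\frac{3 x^{2}}{2} + \frac{5}{3}}.

Whatever form F(x) takes, F'(x) = f(x) is non-negotiable.
Check: d/dx[- 5 m x^{2} - \frac{16 x^{7}}{\frac{3 x^{2}}{2} + \frac{5}{3}} - \frac{24 x^{6}}{\frac{3 x^{2}}{2} + \frac{5}{3}} - \frac{12 x^{5}}{\frac{3 x^{2}}{2} + \frac{5}{3}} - \frac{2 x^{4}}{\frac{3 x^{2}}{2} + \frac{5}{3}}] = \frac{- 810 m x^{5} - 1800 m x^{3} - 1000 m x - 4320 x^{8} - 5184 x^{7} - 8664 x^{6} - 8856 x^{5} - 3600 x^{4} - 480 x^{3}}{81 x^{4} + 180 x^{2} + 100}, which equals f(x).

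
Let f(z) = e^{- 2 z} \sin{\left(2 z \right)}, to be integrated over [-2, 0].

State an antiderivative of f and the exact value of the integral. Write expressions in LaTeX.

For F(z) to be correct the identity F'(z) - f(z) = 0 must hold.
F(z) = - \frac{e^{- 2 z} \sin{\left(2 z \right)}}{4} - \frac{e^{- 2 z} \cos{\left(2 z \right)}}{4} is an antiderivative of f.
Check: d/dz[- \frac{e^{- 2 z} \sin{\left(2 z \right)}}{4} - \frac{e^{- 2 z} \cos{\left(2 z \right)}}{4}] = e^{- 2 z} \sin{\left(2 z \right)} = f(z).
F(0) = - \frac{1}{4}; F(-2) = \frac{e^{4} \sin{\left(4 \right)}}{4} - \frac{e^{4} \cos{\left(4 \right)}}{4}.
Integral = F(0) - F(-2) = \frac{e^{4} \cos{\left(4 \right)}}{4} - \frac{1}{4} - \frac{e^{4} \sin{\left(4 \right)}}{4}.

Antiderivative: F(z) = - \frac{e^{- 2 z} \sin{\left(2 z \right)}}{4} - \frac{e^{- 2 z} \cos{\left(2 z \right)}}{4}; value = \frac{e^{4} \cos{\left(4 \right)}}{4} - \frac{1}{4} - \frac{e^{4} \sin{\left(4 \right)}}{4}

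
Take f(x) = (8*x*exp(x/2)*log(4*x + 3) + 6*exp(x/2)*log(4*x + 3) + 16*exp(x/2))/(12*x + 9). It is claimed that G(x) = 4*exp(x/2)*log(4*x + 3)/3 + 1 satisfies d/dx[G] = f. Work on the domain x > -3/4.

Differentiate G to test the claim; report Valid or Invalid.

d/dx[G] = (8*x*exp(x/2)*log(4*x + 3) + 6*exp(x/2)*log(4*x + 3) + 16*exp(x/2))/(12*x + 9)
This equals f(x) exactly, so the claim holds.

Valid - differentiating G returns exactly f.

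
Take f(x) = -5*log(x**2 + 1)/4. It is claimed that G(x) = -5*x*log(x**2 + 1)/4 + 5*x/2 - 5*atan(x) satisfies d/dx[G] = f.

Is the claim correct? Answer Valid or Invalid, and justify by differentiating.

Invalid: d/dx[G] - f = -5/(2*x**2 + 2), which is not 0.

d/dx[G] = (-5*x**2*log(x**2 + 1) - 5*log(x**2 + 1) - 10)/(4*x**2 + 4)
d/dx[G] - f(x) = -5/(2*x**2 + 2) != 0.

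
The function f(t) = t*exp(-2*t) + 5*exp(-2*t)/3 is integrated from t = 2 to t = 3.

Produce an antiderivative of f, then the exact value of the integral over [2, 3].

f has the shape u'v + uv' for u = -t/2 - 13/12 and v = exp(-2*t) — it is the derivative of the product u*v.
F(t) = -t*exp(-2*t)/2 - 13*exp(-2*t)/12 is an antiderivative of f.
Check: d/dt[-t*exp(-2*t)/2 - 13*exp(-2*t)/12] = (3*t + 5)*exp(-2*t)/3, which equals f(t).
F(3) = -31*exp(-6)/12; F(2) = -25*exp(-4)/12.
Integral = F(3) - F(2) = -31*exp(-6)/12 + 25*exp(-4)/12.

Antiderivative: F(t) = -t*exp(-2*t)/2 - 13*exp(-2*t)/12; value = -31*exp(-6)/12 + 25*exp(-4)/12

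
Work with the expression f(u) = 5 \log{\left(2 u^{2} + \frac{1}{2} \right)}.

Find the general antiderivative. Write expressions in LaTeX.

Whatever form F(u) takes, F'(u) = f(u) is non-negotiable.
Check: d/du[5 u \log{\left(2 u^{2} + \frac{1}{2} \right)} - 10 u + 5 \operatorname{atan}{\left(2 u \right)}] = 5 \log{\left(2 u^{2} + \frac{1}{2} \right)} = f(u).

F(u) = 5 u \log{\left(2 u^{2} + \frac{1}{2} \right)} - 10 u + 5 \operatorname{atan}{\left(2 u \right)} + C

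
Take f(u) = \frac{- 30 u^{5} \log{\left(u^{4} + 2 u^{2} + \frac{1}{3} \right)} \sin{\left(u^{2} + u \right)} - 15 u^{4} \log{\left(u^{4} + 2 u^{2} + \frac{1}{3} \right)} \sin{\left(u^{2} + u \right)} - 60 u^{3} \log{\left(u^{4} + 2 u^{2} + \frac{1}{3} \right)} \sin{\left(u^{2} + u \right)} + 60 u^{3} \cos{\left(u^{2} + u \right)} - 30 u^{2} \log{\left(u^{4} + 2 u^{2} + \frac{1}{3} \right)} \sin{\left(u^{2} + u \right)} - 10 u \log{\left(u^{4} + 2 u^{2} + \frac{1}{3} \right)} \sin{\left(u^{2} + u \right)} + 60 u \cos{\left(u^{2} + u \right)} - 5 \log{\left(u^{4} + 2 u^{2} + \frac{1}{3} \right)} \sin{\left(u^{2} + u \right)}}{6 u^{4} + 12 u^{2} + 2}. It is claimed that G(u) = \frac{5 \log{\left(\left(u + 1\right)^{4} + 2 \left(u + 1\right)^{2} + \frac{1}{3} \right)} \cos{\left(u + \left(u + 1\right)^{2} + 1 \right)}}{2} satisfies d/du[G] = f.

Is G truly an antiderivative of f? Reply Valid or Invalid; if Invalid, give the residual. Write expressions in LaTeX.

Invalid: d/du[G] - f = \frac{90 u^{9} \log{\left(u^{4} + 2 u^{2} + \frac{1}{3} \right)} \sin{\left(u^{2} + u \right)} - 90 u^{9} \log{\left(u^{4} + 4 u^{3} + 8 u^{2} + 8 u + \frac{10}{3} \right)} \sin{\left(u^{2} + 3 u + 2 \right)} + 405 u^{8} \log{\left(u^{4} + 2 u^{2} + \frac{1}{3} \right)} \sin{\left(u^{2} + u \right)} - 495 u^{8} \log{\left(u^{4} + 4 u^{3} + 8 u^{2} + 8 u + \frac{10}{3} \right)} \sin{\left(u^{2} + 3 u + 2 \right)} + 1080 u^{7} \log{\left(u^{4} + 2 u^{2} + \frac{1}{3} \right)} \sin{\left(u^{2} + u \right)} - 1440 u^{7} \log{\left(u^{4} + 4 u^{3} + 8 u^{2} + 8 u + \frac{10}{3} \right)} \sin{\left(u^{2} + 3 u + 2 \right)} - 180 u^{7} \cos{\left(u^{2} + u \right)} + 180 u^{7} \cos{\left(u^{2} + 3 u + 2 \right)} + 1890 u^{6} \log{\left(u^{4} + 2 u^{2} + \frac{1}{3} \right)} \sin{\left(u^{2} + u \right)} - 2790 u^{6} \log{\left(u^{4} + 4 u^{3} + 8 u^{2} + 8 u + \frac{10}{3} \right)} \sin{\left(u^{2} + 3 u + 2 \right)} - 720 u^{6} \cos{\left(u^{2} + u \right)} + 540 u^{6} \cos{\left(u^{2} + 3 u + 2 \right)} + 2490 u^{5} \log{\left(u^{4} + 2 u^{2} + \frac{1}{3} \right)} \sin{\left(u^{2} + u \right)} - 3930 u^{5} \log{\left(u^{4} + 4 u^{3} + 8 u^{2} + 8 u + \frac{10}{3} \right)} \sin{\left(u^{2} + 3 u + 2 \right)} - 1620 u^{5} \cos{\left(u^{2} + u \right)} + 1080 u^{5} \cos{\left(u^{2} + 3 u + 2 \right)} + 2445 u^{4} \log{\left(u^{4} + 2 u^{2} + \frac{1}{3} \right)} \sin{\left(u^{2} + u \right)} - 4215 u^{4} \log{\left(u^{4} + 4 u^{3} + 8 u^{2} + 8 u + \frac{10}{3} \right)} \sin{\left(u^{2} + 3 u + 2 \right)} - 2160 u^{4} \cos{\left(u^{2} + u \right)} + 1440 u^{4} \cos{\left(u^{2} + 3 u + 2 \right)} + 1620 u^{3} \log{\left(u^{4} + 2 u^{2} + \frac{1}{3} \right)} \sin{\left(u^{2} + u \right)} - 3180 u^{3} \log{\left(u^{4} + 4 u^{3} + 8 u^{2} + 8 u + \frac{10}{3} \right)} \sin{\left(u^{2} + 3 u + 2 \right)} - 2040 u^{3} \cos{\left(u^{2} + u \right)} + 1500 u^{3} \cos{\left(u^{2} + 3 u + 2 \right)} + 660 u^{2} \log{\left(u^{4} + 2 u^{2} + \frac{1}{3} \right)} \sin{\left(u^{2} + u \right)} - 1500 u^{2} \log{\left(u^{4} + 4 u^{3} + 8 u^{2} + 8 u + \frac{10}{3} \right)} \sin{\left(u^{2} + 3 u + 2 \right)} - 1440 u^{2} \cos{\left(u^{2} + u \right)} + 900 u^{2} \cos{\left(u^{2} + 3 u + 2 \right)} + 220 u \log{\left(u^{4} + 2 u^{2} + \frac{1}{3} \right)} \sin{\left(u^{2} + u \right)} - 460 u \log{\left(u^{4} + 4 u^{3} + 8 u^{2} + 8 u + \frac{10}{3} \right)} \sin{\left(u^{2} + 3 u + 2 \right)} - 600 u \cos{\left(u^{2} + u \right)} + 240 u \cos{\left(u^{2} + 3 u + 2 \right)} + 50 \log{\left(u^{4} + 2 u^{2} + \frac{1}{3} \right)} \sin{\left(u^{2} + u \right)} - 150 \log{\left(u^{4} + 4 u^{3} + 8 u^{2} + 8 u + \frac{10}{3} \right)} \sin{\left(u^{2} + 3 u + 2 \right)} + 120 \cos{\left(u^{2} + 3 u + 2 \right)}}{18 u^{8} + 72 u^{7} + 180 u^{6} + 288 u^{5} + 354 u^{4} + 312 u^{3} + 168 u^{2} + 48 u + 20}, which is not 0.

d/du[G] = \frac{- 30 u^{5} \log{\left(u^{4} + 4 u^{3} + 8 u^{2} + 8 u + \frac{10}{3} \right)} \sin{\left(u^{2} + 3 u + 2 \right)} - 165 u^{4} \log{\left(u^{4} + 4 u^{3} + 8 u^{2} + 8 u + \frac{10}{3} \right)} \sin{\left(u^{2} + 3 u + 2 \right)} - 420 u^{3} \log{\left(u^{4} + 4 u^{3} + 8 u^{2} + 8 u + \frac{10}{3} \right)} \sin{\left(u^{2} + 3 u + 2 \right)} + 60 u^{3} \cos{\left(u^{2} + 3 u + 2 \right)} - 600 u^{2} \log{\left(u^{4} + 4 u^{3} + 8 u^{2} + 8 u + \frac{10}{3} \right)} \sin{\left(u^{2} + 3 u + 2 \right)} + 180 u^{2} \cos{\left(u^{2} + 3 u + 2 \right)} - 460 u \log{\left(u^{4} + 4 u^{3} + 8 u^{2} + 8 u + \frac{10}{3} \right)} \sin{\left(u^{2} + 3 u + 2 \right)} + 240 u \cos{\left(u^{2} + 3 u + 2 \right)} - 150 \log{\left(u^{4} + 4 u^{3} + 8 u^{2} + 8 u + \frac{10}{3} \right)} \sin{\left(u^{2} + 3 u + 2 \right)} + 120 \cos{\left(u^{2} + 3 u + 2 \right)}}{6 u^{4} + 24 u^{3} + 48 u^{2} + 48 u + 20}
d/du[G] - f(u) = \frac{90 u^{9} \log{\left(u^{4} + 2 u^{2} + \frac{1}{3} \right)} \sin{\left(u^{2} + u \right)} - 90 u^{9} \log{\left(u^{4} + 4 u^{3} + 8 u^{2} + 8 u + \frac{10}{3} \right)} \sin{\left(u^{2} + 3 u + 2 \right)} + 405 u^{8} \log{\left(u^{4} + 2 u^{2} + \frac{1}{3} \right)} \sin{\left(u^{2} + u \right)} - 495 u^{8} \log{\left(u^{4} + 4 u^{3} + 8 u^{2} + 8 u + \frac{10}{3} \right)} \sin{\left(u^{2} + 3 u + 2 \right)} + 1080 u^{7} \log{\left(u^{4} + 2 u^{2} + \frac{1}{3} \right)} \sin{\left(u^{2} + u \right)} - 1440 u^{7} \log{\left(u^{4} + 4 u^{3} + 8 u^{2} + 8 u + \frac{10}{3} \right)} \sin{\left(u^{2} + 3 u + 2 \right)} - 180 u^{7} \cos{\left(u^{2} + u \right)} + 180 u^{7} \cos{\left(u^{2} + 3 u + 2 \right)} + 1890 u^{6} \log{\left(u^{4} + 2 u^{2} + \frac{1}{3} \right)} \sin{\left(u^{2} + u \right)} - 2790 u^{6} \log{\left(u^{4} + 4 u^{3} + 8 u^{2} + 8 u + \frac{10}{3} \right)} \sin{\left(u^{2} + 3 u + 2 \right)} - 720 u^{6} \cos{\left(u^{2} + u \right)} + 540 u^{6} \cos{\left(u^{2} + 3 u + 2 \right)} + 2490 u^{5} \log{\left(u^{4} + 2 u^{2} + \frac{1}{3} \right)} \sin{\left(u^{2} + u \right)} - 3930 u^{5} \log{\left(u^{4} + 4 u^{3} + 8 u^{2} + 8 u + \frac{10}{3} \right)} \sin{\left(u^{2} + 3 u + 2 \right)} - 1620 u^{5} \cos{\left(u^{2} + u \right)} + 1080 u^{5} \cos{\left(u^{2} + 3 u + 2 \right)} + 2445 u^{4} \log{\left(u^{4} + 2 u^{2} + \frac{1}{3} \right)} \sin{\left(u^{2} + u \right)} - 4215 u^{4} \log{\left(u^{4} + 4 u^{3} + 8 u^{2} + 8 u + \frac{10}{3} \right)} \sin{\left(u^{2} + 3 u + 2 \right)} - 2160 u^{4} \cos{\left(u^{2} + u \right)} + 1440 u^{4} \cos{\left(u^{2} + 3 u + 2 \right)} + 1620 u^{3} \log{\left(u^{4} + 2 u^{2} + \frac{1}{3} \right)} \sin{\left(u^{2} + u \right)} - 3180 u^{3} \log{\left(u^{4} + 4 u^{3} + 8 u^{2} + 8 u + \frac{10}{3} \right)} \sin{\left(u^{2} + 3 u + 2 \right)} - 2040 u^{3} \cos{\left(u^{2} + u \right)} + 1500 u^{3} \cos{\left(u^{2} + 3 u + 2 \right)} + 660 u^{2} \log{\left(u^{4} + 2 u^{2} + \frac{1}{3} \right)} \sin{\left(u^{2} + u \right)} - 1500 u^{2} \log{\left(u^{4} + 4 u^{3} + 8 u^{2} + 8 u + \frac{10}{3} \right)} \sin{\left(u^{2} + 3 u + 2 \right)} - 1440 u^{2} \cos{\left(u^{2} + u \right)} + 900 u^{2} \cos{\left(u^{2} + 3 u + 2 \right)} + 220 u \log{\left(u^{4} + 2 u^{2} + \frac{1}{3} \right)} \sin{\left(u^{2} + u \right)} - 460 u \log{\left(u^{4} + 4 u^{3} + 8 u^{2} + 8 u + \frac{10}{3} \right)} \sin{\left(u^{2} + 3 u + 2 \right)} - 600 u \cos{\left(u^{2} + u \right)} + 240 u \cos{\left(u^{2} + 3 u + 2 \right)} + 50 \log{\left(u^{4} + 2 u^{2} + \frac{1}{3} \right)} \sin{\left(u^{2} + u \right)} - 150 \log{\left(u^{4} + 4 u^{3} + 8 u^{2} + 8 u + \frac{10}{3} \right)} \sin{\left(u^{2} + 3 u + 2 \right)} + 120 \cos{\left(u^{2} + 3 u + 2 \right)}}{18 u^{8} + 72 u^{7} + 180 u^{6} + 288 u^{5} + 354 u^{4} + 312 u^{3} + 168 u^{2} + 48 u + 20} != 0.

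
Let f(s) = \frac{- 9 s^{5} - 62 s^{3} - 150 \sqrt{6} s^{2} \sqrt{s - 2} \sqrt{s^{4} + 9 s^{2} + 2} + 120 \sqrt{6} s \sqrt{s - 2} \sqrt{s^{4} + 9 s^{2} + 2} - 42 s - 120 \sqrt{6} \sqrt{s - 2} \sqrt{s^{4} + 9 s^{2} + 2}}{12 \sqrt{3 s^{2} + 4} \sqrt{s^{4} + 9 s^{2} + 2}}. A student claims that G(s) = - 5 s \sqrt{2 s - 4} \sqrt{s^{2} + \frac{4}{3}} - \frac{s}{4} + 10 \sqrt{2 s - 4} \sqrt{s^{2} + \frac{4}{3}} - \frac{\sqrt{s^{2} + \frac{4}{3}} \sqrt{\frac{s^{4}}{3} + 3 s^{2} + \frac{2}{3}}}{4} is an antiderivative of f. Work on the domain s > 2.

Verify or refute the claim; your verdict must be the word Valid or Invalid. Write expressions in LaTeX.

d/ds[G] = \frac{- 9 s^{5} \sqrt{s - 2} \sqrt{3 s^{2} + 4} - 62 s^{3} \sqrt{s - 2} \sqrt{3 s^{2} + 4} - 150 \sqrt{6} s^{3} \sqrt{3 s^{2} + 4} \sqrt{s^{4} + 9 s^{2} + 2} - 9 s^{2} \sqrt{s - 2} \sqrt{s^{4} + 9 s^{2} + 2} + 420 \sqrt{6} s^{2} \sqrt{3 s^{2} + 4} \sqrt{s^{4} + 9 s^{2} + 2} - 42 s \sqrt{s - 2} \sqrt{3 s^{2} + 4} - 360 \sqrt{6} s \sqrt{3 s^{2} + 4} \sqrt{s^{4} + 9 s^{2} + 2} - 12 \sqrt{s - 2} \sqrt{s^{4} + 9 s^{2} + 2} + 240 \sqrt{6} \sqrt{3 s^{2} + 4} \sqrt{s^{4} + 9 s^{2} + 2}}{36 s^{2} \sqrt{s - 2} \sqrt{s^{4} + 9 s^{2} + 2} + 48 \sqrt{s - 2} \sqrt{s^{4} + 9 s^{2} + 2}}
d/ds[G] - f(s) = - \frac{1}{4} != 0.

Invalid: d/ds[G] - f = - \frac{1}{4}, which is not 0.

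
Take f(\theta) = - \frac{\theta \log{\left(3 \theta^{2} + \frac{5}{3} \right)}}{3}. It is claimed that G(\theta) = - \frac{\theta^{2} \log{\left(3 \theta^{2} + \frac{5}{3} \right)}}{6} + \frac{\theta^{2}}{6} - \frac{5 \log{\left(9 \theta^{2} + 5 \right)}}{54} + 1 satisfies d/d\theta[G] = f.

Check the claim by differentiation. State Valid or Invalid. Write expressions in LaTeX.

Valid - the claim checks out under differentiation.

d/d\theta[G] = - \frac{\theta \log{\left(3 \theta^{2} + \frac{5}{3} \right)}}{3}
This equals f(\theta) exactly, so the claim holds.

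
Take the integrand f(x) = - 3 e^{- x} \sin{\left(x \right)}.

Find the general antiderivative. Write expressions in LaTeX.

Differentiate the proposed F(x) back; it has to land on f(x) exactly.
Check: d/dx[\frac{3 \left(\sin{\left(x \right)} + \cos{\left(x \right)}\right) e^{- x}}{2}] = - 3 e^{- x} \sin{\left(x \right)} = f(x).

F(x) = \frac{3 \left(\sin{\left(x \right)} + \cos{\left(x \right)}\right) e^{- x}}{2} + C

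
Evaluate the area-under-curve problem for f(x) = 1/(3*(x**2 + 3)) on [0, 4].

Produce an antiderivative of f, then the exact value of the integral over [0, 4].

A candidate is checked by its d/dx: the result must match f(x).
F(x) = sqrt(3)*atan(sqrt(3)*x/3)/9 is an antiderivative of f.
Check: d/dx[sqrt(3)*atan(sqrt(3)*x/3)/9] = 1/(3*x**2 + 9), which equals f(x).
F(4) = sqrt(3)*atan(4*sqrt(3)/3)/9; F(0) = 0.
Integral = F(4) - F(0) = sqrt(3)*atan(4*sqrt(3)/3)/9.

Antiderivative: F(x) = sqrt(3)*atan(sqrt(3)*x/3)/9; value = sqrt(3)*atan(4*sqrt(3)/3)/9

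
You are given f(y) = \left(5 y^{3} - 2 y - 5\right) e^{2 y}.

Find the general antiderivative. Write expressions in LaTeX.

Recognize the product-rule pattern: f = u'v + uv' with u = \frac{5 y^{3}}{2} - \frac{15 y^{2}}{4} + \frac{11 y}{4} - \frac{31}{8}, v = e^{2 y}, so integration by parts undoes it.
Check: d/dy[\frac{\left(20 y^{3} - 30 y^{2} + 22 y - 31\right) e^{2 y}}{8}] = 5 y^{3} e^{2 y} - 2 y e^{2 y} - 5 e^{2 y}, which equals f(y).

F(y) = \frac{\left(20 y^{3} - 30 y^{2} + 22 y - 31\right) e^{2 y}}{8} + C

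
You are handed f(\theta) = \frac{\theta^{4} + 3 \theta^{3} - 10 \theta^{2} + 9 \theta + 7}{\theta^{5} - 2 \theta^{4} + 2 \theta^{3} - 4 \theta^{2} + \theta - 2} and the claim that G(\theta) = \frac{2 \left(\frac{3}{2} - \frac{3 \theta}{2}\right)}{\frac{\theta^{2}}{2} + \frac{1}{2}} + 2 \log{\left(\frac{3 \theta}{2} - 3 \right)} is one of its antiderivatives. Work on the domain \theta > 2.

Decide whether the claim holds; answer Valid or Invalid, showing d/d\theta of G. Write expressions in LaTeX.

Invalid: d/d\theta[G] - f = \frac{\theta^{4} + 3 \theta^{3} - 10 \theta^{2} + 9 \theta + 7}{\theta^{5} - 2 \theta^{4} + 2 \theta^{3} - 4 \theta^{2} + \theta - 2}, which is not 0.

d/d\theta[G] = \frac{2 \theta^{4} + 6 \theta^{3} - 20 \theta^{2} + 18 \theta + 14}{\theta^{5} - 2 \theta^{4} + 2 \theta^{3} - 4 \theta^{2} + \theta - 2}
d/d\theta[G] - f(\theta) = \frac{\theta^{4} + 3 \theta^{3} - 10 \theta^{2} + 9 \theta + 7}{\theta^{5} - 2 \theta^{4} + 2 \theta^{3} - 4 \theta^{2} + \theta - 2} != 0.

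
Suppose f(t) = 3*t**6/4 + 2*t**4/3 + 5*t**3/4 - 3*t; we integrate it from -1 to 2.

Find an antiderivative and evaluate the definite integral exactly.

Antiderivative: F(t) = t**2*(180*t**5 + 224*t**3 + 525*t**2 - 2520)/1680; value = 10309/560

Integrate term by term and add the pieces.
F(t) = t**2*(180*t**5 + 224*t**3 + 525*t**2 - 2520)/1680 is an antiderivative of f.
Check: d/dt[t**2*(180*t**5 + 224*t**3 + 525*t**2 - 2520)/1680] = 3*t**6/4 + 2*t**4/3 + 5*t**3/4 - 3*t = f(t).
F(2) = 1783/105; F(-1) = -2399/1680.
Integral = F(2) - F(-1) = 10309/560.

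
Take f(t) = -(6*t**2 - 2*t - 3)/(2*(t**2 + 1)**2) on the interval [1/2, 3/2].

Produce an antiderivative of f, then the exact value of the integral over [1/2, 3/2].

Check any antiderivative F(t) by computing F'(t) and comparing it with f(t).
F(t) = -(2 - 9*t)/(4*t**2 + 4) - 3*atan(t)/4 is an antiderivative of f.
Check: d/dt[-(2 - 9*t)/(4*t**2 + 4) - 3*atan(t)/4] = (-6*t**2 + 2*t + 3)/(2*t**4 + 4*t**2 + 2), which equals f(t).
F(3/2) = 23/26 - 3*atan(3/2)/4; F(1/2) = 1/2 - 3*atan(1/2)/4.
Integral = F(3/2) - F(1/2) = -3*atan(3/2)/4 + 3*atan(1/2)/4 + 5/13.

Antiderivative: F(t) = -(2 - 9*t)/(4*t**2 + 4) - 3*atan(t)/4; value = -3*atan(3/2)/4 + 3*atan(1/2)/4 + 5/13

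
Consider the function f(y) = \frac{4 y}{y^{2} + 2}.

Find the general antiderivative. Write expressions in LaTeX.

The substitution u = 2 y^{2} + 4 works: f is exactly (dF/du)*(du/dy) for that inner function.
Check: d/dy[2 \log{\left(2 y^{2} + 4 \right)}] = \frac{4 y}{y^{2} + 2} = f(y).

F(y) = 2 \log{\left(2 y^{2} + 4 \right)} + C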